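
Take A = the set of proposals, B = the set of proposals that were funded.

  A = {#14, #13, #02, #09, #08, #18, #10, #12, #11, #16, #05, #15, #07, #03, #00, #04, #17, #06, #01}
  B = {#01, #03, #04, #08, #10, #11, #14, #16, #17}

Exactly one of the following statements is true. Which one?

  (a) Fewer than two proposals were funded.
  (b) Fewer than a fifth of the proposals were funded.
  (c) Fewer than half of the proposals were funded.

|A| = 19, |A ∩ B| = 9, |A ∖ B| = 10.
(a) requires |A ∩ B| < 2: false.
(b) requires |A ∩ B| / |A| < 1/5: false.
(c) requires |A ∩ B| < |A ∖ B|: true.

(c)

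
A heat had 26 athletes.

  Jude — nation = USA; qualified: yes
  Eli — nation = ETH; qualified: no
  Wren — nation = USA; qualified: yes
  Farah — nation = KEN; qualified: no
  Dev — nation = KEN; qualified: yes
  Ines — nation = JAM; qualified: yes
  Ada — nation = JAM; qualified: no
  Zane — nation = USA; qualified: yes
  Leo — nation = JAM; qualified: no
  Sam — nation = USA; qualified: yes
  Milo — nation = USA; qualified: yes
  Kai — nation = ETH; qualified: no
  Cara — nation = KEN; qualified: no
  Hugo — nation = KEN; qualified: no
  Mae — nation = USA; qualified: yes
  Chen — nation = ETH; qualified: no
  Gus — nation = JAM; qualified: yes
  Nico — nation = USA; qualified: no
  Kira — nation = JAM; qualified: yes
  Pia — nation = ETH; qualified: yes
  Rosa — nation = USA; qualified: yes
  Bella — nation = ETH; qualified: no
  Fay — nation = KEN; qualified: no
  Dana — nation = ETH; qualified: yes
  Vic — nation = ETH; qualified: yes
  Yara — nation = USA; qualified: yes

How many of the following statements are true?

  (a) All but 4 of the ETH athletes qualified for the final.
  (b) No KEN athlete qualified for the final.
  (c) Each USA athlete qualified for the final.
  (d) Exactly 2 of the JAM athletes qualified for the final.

(a) ETH: |A| = 7, |A ∩ B| = 3; needs |A ∖ B| = 4 — true.
(b) KEN: |A| = 5, |A ∩ B| = 1; needs A ∩ B = ∅ (|A ∩ B| = 0) — false.
(c) USA: |A| = 9, |A ∩ B| = 8; needs A ⊆ B, i.e. every element of A is in B (|A ∖ B| = 0) — false.
(d) JAM: |A| = 5, |A ∩ B| = 3; needs |A ∩ B| = 2 — false.

1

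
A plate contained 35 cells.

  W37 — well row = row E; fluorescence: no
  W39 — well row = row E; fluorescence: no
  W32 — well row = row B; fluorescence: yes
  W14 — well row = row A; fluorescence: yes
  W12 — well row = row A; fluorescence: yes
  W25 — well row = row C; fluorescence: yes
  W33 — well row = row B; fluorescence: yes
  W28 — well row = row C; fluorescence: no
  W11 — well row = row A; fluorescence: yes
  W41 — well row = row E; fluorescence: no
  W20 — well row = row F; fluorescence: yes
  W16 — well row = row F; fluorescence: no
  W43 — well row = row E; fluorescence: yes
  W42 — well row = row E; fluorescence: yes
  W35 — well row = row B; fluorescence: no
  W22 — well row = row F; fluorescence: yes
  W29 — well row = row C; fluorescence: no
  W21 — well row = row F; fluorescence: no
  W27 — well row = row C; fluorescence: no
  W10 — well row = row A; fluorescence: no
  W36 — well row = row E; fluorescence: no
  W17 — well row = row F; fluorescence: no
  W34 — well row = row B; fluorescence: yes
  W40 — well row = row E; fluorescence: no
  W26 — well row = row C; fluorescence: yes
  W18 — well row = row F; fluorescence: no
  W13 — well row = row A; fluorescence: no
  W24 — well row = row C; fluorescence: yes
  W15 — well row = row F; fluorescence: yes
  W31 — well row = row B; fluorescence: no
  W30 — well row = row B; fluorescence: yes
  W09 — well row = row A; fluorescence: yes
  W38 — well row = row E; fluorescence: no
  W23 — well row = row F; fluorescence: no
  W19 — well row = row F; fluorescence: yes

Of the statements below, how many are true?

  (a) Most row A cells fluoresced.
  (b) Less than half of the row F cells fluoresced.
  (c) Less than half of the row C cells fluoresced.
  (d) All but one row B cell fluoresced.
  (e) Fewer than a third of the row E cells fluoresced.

(a) row A: |A| = 6, |A ∩ B| = 4; needs |A ∩ B| > |A ∖ B| — true.
(b) row F: |A| = 9, |A ∩ B| = 4; needs |A ∩ B| < |A ∖ B| — true.
(c) row C: |A| = 6, |A ∩ B| = 3; needs |A ∩ B| < |A ∖ B| — false.
(d) row B: |A| = 6, |A ∩ B| = 4; needs |A ∖ B| = 1 — false.
(e) row E: |A| = 8, |A ∩ B| = 2; needs |A ∩ B| / |A| < 1/3 — true.

3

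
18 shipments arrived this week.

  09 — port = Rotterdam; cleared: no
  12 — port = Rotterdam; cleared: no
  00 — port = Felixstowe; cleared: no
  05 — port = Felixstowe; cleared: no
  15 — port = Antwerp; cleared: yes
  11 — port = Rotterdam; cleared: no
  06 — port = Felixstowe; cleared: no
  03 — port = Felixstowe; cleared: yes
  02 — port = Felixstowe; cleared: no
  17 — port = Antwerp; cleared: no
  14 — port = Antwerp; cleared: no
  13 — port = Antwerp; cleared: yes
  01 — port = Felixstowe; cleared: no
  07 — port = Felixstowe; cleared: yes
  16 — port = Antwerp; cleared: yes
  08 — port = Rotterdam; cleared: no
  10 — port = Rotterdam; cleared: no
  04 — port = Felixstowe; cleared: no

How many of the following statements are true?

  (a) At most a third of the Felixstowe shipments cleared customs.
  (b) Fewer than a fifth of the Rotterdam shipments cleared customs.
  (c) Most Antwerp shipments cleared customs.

3

(a) Felixstowe: |A| = 8, |A ∩ B| = 2; needs |A ∩ B| / |A| ≤ 1/3 — true.
(b) Rotterdam: |A| = 5, |A ∩ B| = 0; needs |A ∩ B| / |A| < 1/5 — true.
(c) Antwerp: |A| = 5, |A ∩ B| = 3; needs |A ∩ B| > |A ∖ B| — true.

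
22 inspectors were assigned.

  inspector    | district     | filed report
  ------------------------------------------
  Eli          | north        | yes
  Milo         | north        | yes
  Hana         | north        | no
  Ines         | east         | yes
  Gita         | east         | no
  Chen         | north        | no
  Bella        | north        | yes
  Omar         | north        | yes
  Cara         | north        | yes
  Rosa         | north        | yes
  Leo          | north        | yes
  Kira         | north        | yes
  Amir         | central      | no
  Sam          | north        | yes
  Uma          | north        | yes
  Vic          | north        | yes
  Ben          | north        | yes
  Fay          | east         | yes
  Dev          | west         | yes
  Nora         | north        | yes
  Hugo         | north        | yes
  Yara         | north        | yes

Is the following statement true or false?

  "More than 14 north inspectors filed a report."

True

The determiner here denotes the relation: |A ∩ B| > 14.
|A| = 17, |A ∩ B| = 15, |A ∖ B| = 2.
|A ∩ B| = 15, so the statement is true.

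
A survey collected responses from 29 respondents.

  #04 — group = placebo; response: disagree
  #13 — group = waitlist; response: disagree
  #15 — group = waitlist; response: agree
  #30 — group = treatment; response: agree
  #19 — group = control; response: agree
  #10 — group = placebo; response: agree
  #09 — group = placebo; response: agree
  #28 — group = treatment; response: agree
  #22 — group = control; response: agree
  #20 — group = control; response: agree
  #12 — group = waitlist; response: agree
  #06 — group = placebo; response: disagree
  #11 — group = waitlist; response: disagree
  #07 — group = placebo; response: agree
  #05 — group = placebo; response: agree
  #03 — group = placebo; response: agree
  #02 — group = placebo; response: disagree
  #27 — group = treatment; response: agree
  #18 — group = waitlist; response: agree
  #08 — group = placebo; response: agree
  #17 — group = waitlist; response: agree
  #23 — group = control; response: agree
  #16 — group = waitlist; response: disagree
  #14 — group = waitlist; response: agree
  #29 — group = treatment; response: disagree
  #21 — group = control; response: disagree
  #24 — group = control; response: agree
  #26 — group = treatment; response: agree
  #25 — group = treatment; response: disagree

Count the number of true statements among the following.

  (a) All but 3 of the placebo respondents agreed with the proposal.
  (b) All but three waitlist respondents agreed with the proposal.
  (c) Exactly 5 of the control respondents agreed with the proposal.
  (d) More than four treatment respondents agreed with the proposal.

(a) placebo: |A| = 9, |A ∩ B| = 6; needs |A ∖ B| = 3 — true.
(b) waitlist: |A| = 8, |A ∩ B| = 5; needs |A ∖ B| = 3 — true.
(c) control: |A| = 6, |A ∩ B| = 5; needs |A ∩ B| = 5 — true.
(d) treatment: |A| = 6, |A ∩ B| = 4; needs |A ∩ B| > 4 — false.

3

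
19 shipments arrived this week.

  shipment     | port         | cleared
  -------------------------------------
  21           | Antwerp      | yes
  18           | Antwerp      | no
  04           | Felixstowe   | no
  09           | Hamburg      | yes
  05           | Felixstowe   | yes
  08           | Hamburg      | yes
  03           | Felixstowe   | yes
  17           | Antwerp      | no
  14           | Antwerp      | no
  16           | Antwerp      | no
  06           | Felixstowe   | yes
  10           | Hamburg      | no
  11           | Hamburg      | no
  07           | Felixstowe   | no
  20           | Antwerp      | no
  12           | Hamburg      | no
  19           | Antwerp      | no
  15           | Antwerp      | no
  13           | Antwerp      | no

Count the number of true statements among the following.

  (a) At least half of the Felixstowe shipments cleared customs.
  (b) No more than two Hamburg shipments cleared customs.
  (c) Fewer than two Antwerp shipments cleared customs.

3

(a) Felixstowe: |A| = 5, |A ∩ B| = 3; needs |A ∩ B| ≥ |A ∖ B| — true.
(b) Hamburg: |A| = 5, |A ∩ B| = 2; needs |A ∩ B| ≤ 2 — true.
(c) Antwerp: |A| = 9, |A ∩ B| = 1; needs |A ∩ B| < 2 — true.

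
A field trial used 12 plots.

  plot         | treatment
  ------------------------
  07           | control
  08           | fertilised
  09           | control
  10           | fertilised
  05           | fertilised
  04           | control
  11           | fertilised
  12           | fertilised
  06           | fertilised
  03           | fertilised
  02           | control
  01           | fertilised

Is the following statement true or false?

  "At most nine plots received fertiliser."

True

Truth condition: |A ∩ B| ≤ 9.
A (the restrictor) = {07, 08, 09, 10, 05, 04, 11, 12, 06, 03, 02, 01}, |A| = 12.
A ∩ B = {08, 10, 05, 11, 12, 06, 03, 01}, so |A ∩ B| = 8.
|A ∩ B| = 8, so the statement is true.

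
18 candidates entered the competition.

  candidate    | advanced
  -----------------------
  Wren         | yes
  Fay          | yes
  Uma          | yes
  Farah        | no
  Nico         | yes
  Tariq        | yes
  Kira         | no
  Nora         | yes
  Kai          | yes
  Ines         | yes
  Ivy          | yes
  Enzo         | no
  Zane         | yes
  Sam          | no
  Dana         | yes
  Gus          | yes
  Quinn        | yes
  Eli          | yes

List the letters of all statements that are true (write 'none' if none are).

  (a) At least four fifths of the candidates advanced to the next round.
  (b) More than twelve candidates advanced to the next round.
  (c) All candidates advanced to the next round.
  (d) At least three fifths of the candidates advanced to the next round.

(b), (d)

|A| = 18, |A ∩ B| = 14, |A ∖ B| = 4.
(a) |A ∩ B| / |A| ≥ 4/5: fails.
(b) |A ∩ B| > 12: holds.
(c) A ⊆ B, i.e. every element of A is in B (|A ∖ B| = 0): fails.
(d) |A ∩ B| / |A| ≥ 3/5: holds.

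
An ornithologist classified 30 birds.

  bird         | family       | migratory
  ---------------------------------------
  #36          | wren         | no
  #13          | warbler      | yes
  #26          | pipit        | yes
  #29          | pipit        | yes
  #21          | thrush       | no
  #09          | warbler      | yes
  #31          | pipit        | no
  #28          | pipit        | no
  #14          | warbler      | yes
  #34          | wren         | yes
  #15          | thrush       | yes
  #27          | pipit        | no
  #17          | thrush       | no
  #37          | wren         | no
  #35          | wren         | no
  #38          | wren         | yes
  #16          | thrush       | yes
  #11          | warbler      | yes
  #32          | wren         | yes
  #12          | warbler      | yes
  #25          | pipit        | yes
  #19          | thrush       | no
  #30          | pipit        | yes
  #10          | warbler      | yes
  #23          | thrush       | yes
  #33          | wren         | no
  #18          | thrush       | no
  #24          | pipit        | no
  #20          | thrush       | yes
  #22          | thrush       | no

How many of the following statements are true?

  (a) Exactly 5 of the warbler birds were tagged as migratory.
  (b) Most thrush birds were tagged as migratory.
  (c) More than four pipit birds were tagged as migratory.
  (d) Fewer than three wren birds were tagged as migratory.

0

(a) warbler: |A| = 6, |A ∩ B| = 6; needs |A ∩ B| = 5 — false.
(b) thrush: |A| = 9, |A ∩ B| = 4; needs |A ∩ B| > |A ∖ B| — false.
(c) pipit: |A| = 8, |A ∩ B| = 4; needs |A ∩ B| > 4 — false.
(d) wren: |A| = 7, |A ∩ B| = 3; needs |A ∩ B| < 3 — false.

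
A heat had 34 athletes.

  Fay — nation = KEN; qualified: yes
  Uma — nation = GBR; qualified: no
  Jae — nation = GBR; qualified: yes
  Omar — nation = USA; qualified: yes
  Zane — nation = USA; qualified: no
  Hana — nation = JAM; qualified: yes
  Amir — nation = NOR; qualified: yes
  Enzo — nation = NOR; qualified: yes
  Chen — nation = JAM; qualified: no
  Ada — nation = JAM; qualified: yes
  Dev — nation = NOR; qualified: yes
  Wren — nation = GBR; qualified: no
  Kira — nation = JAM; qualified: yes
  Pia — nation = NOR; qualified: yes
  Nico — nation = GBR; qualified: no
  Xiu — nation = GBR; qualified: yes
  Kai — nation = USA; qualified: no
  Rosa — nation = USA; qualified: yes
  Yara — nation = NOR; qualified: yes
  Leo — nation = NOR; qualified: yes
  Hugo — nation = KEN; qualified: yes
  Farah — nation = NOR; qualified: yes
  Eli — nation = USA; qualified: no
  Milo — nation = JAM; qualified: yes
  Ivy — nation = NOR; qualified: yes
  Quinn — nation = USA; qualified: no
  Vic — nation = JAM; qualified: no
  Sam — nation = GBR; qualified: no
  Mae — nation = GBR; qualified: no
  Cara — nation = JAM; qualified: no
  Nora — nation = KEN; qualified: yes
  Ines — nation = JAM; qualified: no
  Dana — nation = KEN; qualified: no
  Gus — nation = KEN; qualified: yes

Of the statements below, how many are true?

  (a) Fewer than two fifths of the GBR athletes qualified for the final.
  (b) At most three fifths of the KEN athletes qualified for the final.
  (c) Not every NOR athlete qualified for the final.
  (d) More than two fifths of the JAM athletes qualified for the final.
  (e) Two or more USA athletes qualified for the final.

3

(a) GBR: |A| = 7, |A ∩ B| = 2; needs |A ∩ B| / |A| < 2/5 — true.
(b) KEN: |A| = 5, |A ∩ B| = 4; needs |A ∩ B| / |A| ≤ 3/5 — false.
(c) NOR: |A| = 8, |A ∩ B| = 8; needs A ⊄ B (|A ∖ B| ≥ 1) — false.
(d) JAM: |A| = 8, |A ∩ B| = 4; needs |A ∩ B| / |A| > 2/5 — true.
(e) USA: |A| = 6, |A ∩ B| = 2; needs |A ∩ B| ≥ 2 — true.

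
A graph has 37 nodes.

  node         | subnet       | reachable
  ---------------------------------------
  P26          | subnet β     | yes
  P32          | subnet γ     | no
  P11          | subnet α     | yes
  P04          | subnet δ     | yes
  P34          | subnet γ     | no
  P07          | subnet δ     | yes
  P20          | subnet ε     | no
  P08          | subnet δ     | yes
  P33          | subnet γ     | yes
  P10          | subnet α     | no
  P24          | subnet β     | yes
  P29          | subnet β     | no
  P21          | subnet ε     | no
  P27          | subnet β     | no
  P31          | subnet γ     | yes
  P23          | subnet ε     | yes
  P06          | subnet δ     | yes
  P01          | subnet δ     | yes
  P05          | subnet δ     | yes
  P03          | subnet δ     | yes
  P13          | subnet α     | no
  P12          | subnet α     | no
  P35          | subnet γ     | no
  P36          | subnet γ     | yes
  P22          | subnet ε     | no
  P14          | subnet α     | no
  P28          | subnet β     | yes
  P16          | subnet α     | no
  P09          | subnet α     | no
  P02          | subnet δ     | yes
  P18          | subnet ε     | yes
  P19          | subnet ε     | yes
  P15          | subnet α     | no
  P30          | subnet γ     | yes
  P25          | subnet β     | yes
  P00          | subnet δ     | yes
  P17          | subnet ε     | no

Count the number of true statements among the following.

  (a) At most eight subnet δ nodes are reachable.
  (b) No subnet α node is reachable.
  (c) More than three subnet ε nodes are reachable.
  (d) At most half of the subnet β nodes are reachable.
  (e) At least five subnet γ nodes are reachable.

(a) subnet δ: |A| = 9, |A ∩ B| = 9; needs |A ∩ B| ≤ 8 — false.
(b) subnet α: |A| = 8, |A ∩ B| = 1; needs A ∩ B = ∅ (|A ∩ B| = 0) — false.
(c) subnet ε: |A| = 7, |A ∩ B| = 3; needs |A ∩ B| > 3 — false.
(d) subnet β: |A| = 6, |A ∩ B| = 4; needs |A ∩ B| ≤ |A ∖ B| — false.
(e) subnet γ: |A| = 7, |A ∩ B| = 4; needs |A ∩ B| ≥ 5 — false.

0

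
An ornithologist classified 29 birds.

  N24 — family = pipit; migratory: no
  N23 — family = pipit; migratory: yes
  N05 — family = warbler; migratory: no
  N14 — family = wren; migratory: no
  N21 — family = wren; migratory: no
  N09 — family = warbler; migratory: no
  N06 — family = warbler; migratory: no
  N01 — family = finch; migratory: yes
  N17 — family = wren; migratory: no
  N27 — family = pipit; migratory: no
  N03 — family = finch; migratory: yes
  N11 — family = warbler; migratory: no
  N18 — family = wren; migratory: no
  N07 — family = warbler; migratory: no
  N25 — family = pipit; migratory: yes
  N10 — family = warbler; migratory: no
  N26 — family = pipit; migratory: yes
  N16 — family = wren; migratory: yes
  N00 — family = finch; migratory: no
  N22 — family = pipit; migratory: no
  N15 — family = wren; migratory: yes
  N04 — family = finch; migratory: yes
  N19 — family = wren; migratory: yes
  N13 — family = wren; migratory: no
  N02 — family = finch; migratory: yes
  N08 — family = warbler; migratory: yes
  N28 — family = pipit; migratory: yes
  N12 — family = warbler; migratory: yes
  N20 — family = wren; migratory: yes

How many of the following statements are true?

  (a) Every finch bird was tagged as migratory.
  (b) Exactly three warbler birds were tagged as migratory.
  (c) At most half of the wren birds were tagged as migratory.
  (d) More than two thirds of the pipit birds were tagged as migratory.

1

(a) finch: |A| = 5, |A ∩ B| = 4; needs A ⊆ B, i.e. every element of A is in B (|A ∖ B| = 0) — false.
(b) warbler: |A| = 8, |A ∩ B| = 2; needs |A ∩ B| = 3 — false.
(c) wren: |A| = 9, |A ∩ B| = 4; needs |A ∩ B| ≤ |A ∖ B| — true.
(d) pipit: |A| = 7, |A ∩ B| = 4; needs |A ∩ B| / |A| > 2/3 — false.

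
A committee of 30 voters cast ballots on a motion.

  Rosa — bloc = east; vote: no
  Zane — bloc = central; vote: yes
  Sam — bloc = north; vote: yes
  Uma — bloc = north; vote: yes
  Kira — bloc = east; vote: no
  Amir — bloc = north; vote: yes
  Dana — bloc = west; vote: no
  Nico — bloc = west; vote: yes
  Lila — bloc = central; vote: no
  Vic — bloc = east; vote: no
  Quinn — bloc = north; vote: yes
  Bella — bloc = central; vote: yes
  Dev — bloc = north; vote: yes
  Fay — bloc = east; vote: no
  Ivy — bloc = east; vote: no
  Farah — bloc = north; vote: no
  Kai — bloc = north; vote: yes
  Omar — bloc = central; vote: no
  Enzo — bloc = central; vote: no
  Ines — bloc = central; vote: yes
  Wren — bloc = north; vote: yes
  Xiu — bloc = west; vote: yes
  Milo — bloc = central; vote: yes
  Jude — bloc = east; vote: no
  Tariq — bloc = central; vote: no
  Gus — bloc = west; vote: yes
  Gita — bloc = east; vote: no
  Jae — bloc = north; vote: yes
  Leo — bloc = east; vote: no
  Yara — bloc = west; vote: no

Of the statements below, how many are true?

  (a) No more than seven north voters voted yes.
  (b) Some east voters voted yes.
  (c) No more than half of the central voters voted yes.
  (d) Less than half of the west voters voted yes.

(a) north: |A| = 9, |A ∩ B| = 8; needs |A ∩ B| ≤ 7 — false.
(b) east: |A| = 8, |A ∩ B| = 0; needs A ∩ B ≠ ∅ (|A ∩ B| ≥ 1) — false.
(c) central: |A| = 8, |A ∩ B| = 4; needs |A ∩ B| ≤ |A ∖ B| — true.
(d) west: |A| = 5, |A ∩ B| = 3; needs |A ∩ B| < |A ∖ B| — false.

1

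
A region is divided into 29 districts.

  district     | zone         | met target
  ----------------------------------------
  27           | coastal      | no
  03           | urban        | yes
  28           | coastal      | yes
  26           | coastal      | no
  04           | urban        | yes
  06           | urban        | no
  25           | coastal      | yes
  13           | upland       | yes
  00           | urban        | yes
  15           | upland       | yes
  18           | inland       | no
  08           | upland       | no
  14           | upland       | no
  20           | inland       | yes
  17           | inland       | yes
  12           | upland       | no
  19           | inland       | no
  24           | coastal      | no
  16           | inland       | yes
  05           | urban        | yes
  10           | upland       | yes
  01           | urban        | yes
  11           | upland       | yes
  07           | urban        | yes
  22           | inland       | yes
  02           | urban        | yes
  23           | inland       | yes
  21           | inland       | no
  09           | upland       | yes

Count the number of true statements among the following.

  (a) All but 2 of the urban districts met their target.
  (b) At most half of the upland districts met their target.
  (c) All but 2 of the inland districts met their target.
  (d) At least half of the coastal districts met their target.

0

(a) urban: |A| = 8, |A ∩ B| = 7; needs |A ∖ B| = 2 — false.
(b) upland: |A| = 8, |A ∩ B| = 5; needs |A ∩ B| ≤ |A ∖ B| — false.
(c) inland: |A| = 8, |A ∩ B| = 5; needs |A ∖ B| = 2 — false.
(d) coastal: |A| = 5, |A ∩ B| = 2; needs |A ∩ B| ≥ |A ∖ B| — false.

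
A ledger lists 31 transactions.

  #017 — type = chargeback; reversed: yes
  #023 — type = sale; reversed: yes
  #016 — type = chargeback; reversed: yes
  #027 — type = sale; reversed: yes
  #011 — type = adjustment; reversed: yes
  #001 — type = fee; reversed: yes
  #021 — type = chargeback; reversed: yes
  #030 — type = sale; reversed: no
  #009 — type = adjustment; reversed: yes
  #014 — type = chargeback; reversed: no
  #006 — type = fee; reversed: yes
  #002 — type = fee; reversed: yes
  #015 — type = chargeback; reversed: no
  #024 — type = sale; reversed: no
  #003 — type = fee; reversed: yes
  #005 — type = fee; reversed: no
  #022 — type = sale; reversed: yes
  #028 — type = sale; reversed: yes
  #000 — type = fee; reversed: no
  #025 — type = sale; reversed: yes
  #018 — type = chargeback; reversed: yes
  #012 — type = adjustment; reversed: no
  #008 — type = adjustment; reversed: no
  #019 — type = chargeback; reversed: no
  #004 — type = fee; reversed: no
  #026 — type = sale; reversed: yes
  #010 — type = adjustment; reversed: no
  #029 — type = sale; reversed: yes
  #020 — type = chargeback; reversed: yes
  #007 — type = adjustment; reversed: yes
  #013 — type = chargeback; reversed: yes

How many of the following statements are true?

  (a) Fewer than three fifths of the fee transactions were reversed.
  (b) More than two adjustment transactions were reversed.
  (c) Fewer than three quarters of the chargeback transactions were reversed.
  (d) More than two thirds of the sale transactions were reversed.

4

(a) fee: |A| = 7, |A ∩ B| = 4; needs |A ∩ B| / |A| < 3/5 — true.
(b) adjustment: |A| = 6, |A ∩ B| = 3; needs |A ∩ B| > 2 — true.
(c) chargeback: |A| = 9, |A ∩ B| = 6; needs |A ∩ B| / |A| < 3/4 — true.
(d) sale: |A| = 9, |A ∩ B| = 7; needs |A ∩ B| / |A| > 2/3 — true.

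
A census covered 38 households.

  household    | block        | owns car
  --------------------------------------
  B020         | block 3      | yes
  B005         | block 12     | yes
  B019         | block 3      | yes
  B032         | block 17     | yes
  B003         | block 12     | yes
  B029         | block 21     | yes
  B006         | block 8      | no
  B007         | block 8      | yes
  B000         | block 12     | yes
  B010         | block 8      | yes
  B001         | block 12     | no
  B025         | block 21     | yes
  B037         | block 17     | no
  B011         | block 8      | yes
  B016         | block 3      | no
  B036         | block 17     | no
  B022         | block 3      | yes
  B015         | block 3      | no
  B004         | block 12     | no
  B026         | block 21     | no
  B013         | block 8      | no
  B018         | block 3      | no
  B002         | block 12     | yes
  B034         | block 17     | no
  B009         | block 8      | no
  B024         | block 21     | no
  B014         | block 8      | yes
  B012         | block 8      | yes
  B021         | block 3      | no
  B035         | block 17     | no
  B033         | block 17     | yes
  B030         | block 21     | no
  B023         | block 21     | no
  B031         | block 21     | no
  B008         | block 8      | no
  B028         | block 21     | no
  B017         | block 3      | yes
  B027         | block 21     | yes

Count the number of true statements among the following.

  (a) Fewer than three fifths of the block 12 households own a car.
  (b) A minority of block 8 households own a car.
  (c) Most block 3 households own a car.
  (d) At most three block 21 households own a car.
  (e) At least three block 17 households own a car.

(a) block 12: |A| = 6, |A ∩ B| = 4; needs |A ∩ B| / |A| < 3/5 — false.
(b) block 8: |A| = 9, |A ∩ B| = 5; needs |A ∩ B| < |A ∖ B| — false.
(c) block 3: |A| = 8, |A ∩ B| = 4; needs |A ∩ B| > |A ∖ B| — false.
(d) block 21: |A| = 9, |A ∩ B| = 3; needs |A ∩ B| ≤ 3 — true.
(e) block 17: |A| = 6, |A ∩ B| = 2; needs |A ∩ B| ≥ 3 — false.

1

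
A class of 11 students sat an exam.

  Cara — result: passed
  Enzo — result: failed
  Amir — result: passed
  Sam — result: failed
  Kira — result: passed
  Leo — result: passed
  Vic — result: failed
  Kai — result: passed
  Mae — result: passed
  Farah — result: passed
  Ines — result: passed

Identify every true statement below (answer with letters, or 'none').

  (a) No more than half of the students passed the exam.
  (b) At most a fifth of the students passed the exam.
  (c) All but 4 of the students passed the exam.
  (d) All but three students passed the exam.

(d)

|A| = 11, |A ∩ B| = 8, |A ∖ B| = 3.
(a) |A ∩ B| ≤ |A ∖ B|: fails.
(b) |A ∩ B| / |A| ≤ 1/5: fails.
(c) |A ∖ B| = 4: fails.
(d) |A ∖ B| = 3: holds.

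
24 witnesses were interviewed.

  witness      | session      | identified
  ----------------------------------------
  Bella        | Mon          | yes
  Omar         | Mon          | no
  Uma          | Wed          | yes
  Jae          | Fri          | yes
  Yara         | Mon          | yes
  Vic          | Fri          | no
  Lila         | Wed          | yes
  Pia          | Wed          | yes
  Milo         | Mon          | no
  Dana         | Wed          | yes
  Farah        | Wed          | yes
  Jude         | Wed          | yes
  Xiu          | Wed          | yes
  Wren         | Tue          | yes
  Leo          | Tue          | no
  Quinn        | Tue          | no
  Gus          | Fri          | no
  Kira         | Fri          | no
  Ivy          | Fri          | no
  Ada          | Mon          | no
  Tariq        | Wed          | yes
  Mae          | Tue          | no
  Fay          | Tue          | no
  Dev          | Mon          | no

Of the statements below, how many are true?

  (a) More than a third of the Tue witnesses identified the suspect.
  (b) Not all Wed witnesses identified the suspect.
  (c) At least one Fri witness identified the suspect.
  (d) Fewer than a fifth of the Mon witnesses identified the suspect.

(a) Tue: |A| = 5, |A ∩ B| = 1; needs |A ∩ B| / |A| > 1/3 — false.
(b) Wed: |A| = 8, |A ∩ B| = 8; needs A ⊄ B (|A ∖ B| ≥ 1) — false.
(c) Fri: |A| = 5, |A ∩ B| = 1; needs A ∩ B ≠ ∅ (|A ∩ B| ≥ 1) — true.
(d) Mon: |A| = 6, |A ∩ B| = 2; needs |A ∩ B| / |A| < 1/5 — false.

1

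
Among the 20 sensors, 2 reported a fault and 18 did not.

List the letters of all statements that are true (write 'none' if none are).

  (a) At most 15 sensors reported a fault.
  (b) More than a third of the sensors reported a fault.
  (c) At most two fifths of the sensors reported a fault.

(a), (c)

|A| = 20, |A ∩ B| = 2, |A ∖ B| = 18.
(a) |A ∩ B| ≤ 15: holds.
(b) |A ∩ B| / |A| > 1/3: fails.
(c) |A ∩ B| / |A| ≤ 2/5: holds.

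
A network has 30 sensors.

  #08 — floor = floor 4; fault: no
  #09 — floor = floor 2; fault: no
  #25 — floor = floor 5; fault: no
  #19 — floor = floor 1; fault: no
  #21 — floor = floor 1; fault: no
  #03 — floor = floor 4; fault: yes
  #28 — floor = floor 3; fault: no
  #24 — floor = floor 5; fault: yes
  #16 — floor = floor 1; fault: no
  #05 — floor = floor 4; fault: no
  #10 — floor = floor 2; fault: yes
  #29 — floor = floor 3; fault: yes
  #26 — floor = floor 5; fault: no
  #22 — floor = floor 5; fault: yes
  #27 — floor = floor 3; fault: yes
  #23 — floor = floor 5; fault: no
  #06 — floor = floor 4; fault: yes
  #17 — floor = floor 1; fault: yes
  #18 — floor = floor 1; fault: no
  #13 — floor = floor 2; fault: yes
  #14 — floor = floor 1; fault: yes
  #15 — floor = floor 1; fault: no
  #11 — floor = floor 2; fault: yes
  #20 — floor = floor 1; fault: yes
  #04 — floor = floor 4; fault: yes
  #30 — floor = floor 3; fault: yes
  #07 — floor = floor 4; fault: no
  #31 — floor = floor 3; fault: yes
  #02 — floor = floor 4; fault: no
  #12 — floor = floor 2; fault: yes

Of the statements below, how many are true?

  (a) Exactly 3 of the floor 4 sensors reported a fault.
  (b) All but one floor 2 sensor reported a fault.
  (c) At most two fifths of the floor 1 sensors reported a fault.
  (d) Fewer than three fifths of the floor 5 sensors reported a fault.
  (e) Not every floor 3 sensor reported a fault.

(a) floor 4: |A| = 7, |A ∩ B| = 3; needs |A ∩ B| = 3 — true.
(b) floor 2: |A| = 5, |A ∩ B| = 4; needs |A ∖ B| = 1 — true.
(c) floor 1: |A| = 8, |A ∩ B| = 3; needs |A ∩ B| / |A| ≤ 2/5 — true.
(d) floor 5: |A| = 5, |A ∩ B| = 2; needs |A ∩ B| / |A| < 3/5 — true.
(e) floor 3: |A| = 5, |A ∩ B| = 4; needs A ⊄ B (|A ∖ B| ≥ 1) — true.

5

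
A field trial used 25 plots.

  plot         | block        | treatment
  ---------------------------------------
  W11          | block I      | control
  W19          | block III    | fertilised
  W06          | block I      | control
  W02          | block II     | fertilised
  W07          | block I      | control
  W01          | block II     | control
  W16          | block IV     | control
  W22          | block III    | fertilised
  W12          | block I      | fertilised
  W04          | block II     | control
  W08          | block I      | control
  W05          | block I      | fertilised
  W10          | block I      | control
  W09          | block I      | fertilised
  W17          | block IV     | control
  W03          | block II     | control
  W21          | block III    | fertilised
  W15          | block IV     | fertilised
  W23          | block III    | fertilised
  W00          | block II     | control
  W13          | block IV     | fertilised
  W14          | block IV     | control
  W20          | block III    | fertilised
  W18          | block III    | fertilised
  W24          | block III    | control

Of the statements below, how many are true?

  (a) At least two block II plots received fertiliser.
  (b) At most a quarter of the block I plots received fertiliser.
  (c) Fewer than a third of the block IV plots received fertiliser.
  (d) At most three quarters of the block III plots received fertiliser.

(a) block II: |A| = 5, |A ∩ B| = 1; needs |A ∩ B| ≥ 2 — false.
(b) block I: |A| = 8, |A ∩ B| = 3; needs |A ∩ B| / |A| ≤ 1/4 — false.
(c) block IV: |A| = 5, |A ∩ B| = 2; needs |A ∩ B| / |A| < 1/3 — false.
(d) block III: |A| = 7, |A ∩ B| = 6; needs |A ∩ B| / |A| ≤ 3/4 — false.

0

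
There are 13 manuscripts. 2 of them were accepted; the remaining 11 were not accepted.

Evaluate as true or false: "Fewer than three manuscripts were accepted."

True

'Fewer than three manuscripts were accepted' holds iff |A ∩ B| < 3.
|A| = 13, |A ∩ B| = 2, |A ∖ B| = 11.
|A ∩ B| = 2, so the statement is true.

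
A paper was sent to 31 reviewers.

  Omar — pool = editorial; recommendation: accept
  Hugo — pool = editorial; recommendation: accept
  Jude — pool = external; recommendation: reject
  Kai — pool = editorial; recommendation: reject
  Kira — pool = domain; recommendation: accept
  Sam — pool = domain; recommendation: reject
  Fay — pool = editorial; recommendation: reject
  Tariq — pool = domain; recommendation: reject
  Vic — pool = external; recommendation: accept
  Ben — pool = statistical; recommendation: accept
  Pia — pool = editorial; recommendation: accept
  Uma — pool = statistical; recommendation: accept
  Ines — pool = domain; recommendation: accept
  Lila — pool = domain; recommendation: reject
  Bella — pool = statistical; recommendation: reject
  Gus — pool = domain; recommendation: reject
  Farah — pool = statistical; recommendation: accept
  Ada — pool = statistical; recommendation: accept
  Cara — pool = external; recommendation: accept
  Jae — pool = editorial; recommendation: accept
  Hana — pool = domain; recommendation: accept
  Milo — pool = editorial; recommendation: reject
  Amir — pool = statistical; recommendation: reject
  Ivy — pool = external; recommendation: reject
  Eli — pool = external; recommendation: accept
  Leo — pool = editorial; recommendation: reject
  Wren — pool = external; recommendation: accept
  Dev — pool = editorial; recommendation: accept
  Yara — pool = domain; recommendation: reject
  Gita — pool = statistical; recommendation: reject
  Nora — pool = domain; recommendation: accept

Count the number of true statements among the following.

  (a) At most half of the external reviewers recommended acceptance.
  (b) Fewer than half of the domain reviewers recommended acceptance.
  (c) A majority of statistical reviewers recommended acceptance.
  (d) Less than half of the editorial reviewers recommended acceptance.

(a) external: |A| = 6, |A ∩ B| = 4; needs |A ∩ B| ≤ |A ∖ B| — false.
(b) domain: |A| = 9, |A ∩ B| = 4; needs |A ∩ B| < |A ∖ B| — true.
(c) statistical: |A| = 7, |A ∩ B| = 4; needs |A ∩ B| > |A ∖ B| — true.
(d) editorial: |A| = 9, |A ∩ B| = 5; needs |A ∩ B| < |A ∖ B| — false.

2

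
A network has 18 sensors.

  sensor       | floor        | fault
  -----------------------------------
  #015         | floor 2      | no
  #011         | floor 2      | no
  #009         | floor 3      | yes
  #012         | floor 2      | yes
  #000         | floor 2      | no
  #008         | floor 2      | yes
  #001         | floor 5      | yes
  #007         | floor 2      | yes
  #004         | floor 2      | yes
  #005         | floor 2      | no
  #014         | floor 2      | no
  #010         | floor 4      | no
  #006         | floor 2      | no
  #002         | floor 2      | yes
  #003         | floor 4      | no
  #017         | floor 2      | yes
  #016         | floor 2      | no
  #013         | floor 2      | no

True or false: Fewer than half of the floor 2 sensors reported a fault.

True

'Fewer than half of the floor 2 sensors reported a fault' holds iff |A ∩ B| < |A ∖ B|.
A (the restrictor) = {#015, #011, #012, #000, #008, #007, #004, #005, #014, #006, #002, #017, #016, #013}, |A| = 14.
A ∩ B = {#012, #008, #007, #004, #002, #017}, so |A ∩ B| = 6.
A ∖ B = {#015, #011, #000, #005, #014, #006, #016, #013}, so |A ∖ B| = 8.
6 < 8, so the statement is true.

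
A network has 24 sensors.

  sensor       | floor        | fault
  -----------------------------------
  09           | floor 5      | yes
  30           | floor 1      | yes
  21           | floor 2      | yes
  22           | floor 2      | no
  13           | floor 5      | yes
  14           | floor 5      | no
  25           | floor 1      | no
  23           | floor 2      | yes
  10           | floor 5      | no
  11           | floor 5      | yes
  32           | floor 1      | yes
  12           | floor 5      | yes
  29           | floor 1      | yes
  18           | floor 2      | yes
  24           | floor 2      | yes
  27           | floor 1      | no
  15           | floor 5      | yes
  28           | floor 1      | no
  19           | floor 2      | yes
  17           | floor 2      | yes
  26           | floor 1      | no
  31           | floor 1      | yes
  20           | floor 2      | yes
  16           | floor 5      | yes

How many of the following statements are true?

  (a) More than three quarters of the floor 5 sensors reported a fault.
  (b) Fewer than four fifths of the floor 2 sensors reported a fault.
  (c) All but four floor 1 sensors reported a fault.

1

(a) floor 5: |A| = 8, |A ∩ B| = 6; needs |A ∩ B| / |A| > 3/4 — false.
(b) floor 2: |A| = 8, |A ∩ B| = 7; needs |A ∩ B| / |A| < 4/5 — false.
(c) floor 1: |A| = 8, |A ∩ B| = 4; needs |A ∖ B| = 4 — true.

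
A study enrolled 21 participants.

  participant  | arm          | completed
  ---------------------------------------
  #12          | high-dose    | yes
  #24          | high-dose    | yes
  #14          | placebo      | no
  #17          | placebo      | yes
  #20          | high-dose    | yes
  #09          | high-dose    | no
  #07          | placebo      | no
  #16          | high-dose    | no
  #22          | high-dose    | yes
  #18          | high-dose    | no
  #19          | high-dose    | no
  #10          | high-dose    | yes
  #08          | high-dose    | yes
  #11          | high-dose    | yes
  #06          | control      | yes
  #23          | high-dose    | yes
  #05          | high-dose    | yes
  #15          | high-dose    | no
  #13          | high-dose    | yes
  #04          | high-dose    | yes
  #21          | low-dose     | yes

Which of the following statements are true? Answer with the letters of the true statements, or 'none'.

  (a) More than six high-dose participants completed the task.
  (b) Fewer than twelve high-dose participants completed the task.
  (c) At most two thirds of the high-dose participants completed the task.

|A| = 16, |A ∩ B| = 11, |A ∖ B| = 5.
(a) |A ∩ B| > 6: holds.
(b) |A ∩ B| < 12: holds.
(c) |A ∩ B| / |A| ≤ 2/3: fails.

(a), (b)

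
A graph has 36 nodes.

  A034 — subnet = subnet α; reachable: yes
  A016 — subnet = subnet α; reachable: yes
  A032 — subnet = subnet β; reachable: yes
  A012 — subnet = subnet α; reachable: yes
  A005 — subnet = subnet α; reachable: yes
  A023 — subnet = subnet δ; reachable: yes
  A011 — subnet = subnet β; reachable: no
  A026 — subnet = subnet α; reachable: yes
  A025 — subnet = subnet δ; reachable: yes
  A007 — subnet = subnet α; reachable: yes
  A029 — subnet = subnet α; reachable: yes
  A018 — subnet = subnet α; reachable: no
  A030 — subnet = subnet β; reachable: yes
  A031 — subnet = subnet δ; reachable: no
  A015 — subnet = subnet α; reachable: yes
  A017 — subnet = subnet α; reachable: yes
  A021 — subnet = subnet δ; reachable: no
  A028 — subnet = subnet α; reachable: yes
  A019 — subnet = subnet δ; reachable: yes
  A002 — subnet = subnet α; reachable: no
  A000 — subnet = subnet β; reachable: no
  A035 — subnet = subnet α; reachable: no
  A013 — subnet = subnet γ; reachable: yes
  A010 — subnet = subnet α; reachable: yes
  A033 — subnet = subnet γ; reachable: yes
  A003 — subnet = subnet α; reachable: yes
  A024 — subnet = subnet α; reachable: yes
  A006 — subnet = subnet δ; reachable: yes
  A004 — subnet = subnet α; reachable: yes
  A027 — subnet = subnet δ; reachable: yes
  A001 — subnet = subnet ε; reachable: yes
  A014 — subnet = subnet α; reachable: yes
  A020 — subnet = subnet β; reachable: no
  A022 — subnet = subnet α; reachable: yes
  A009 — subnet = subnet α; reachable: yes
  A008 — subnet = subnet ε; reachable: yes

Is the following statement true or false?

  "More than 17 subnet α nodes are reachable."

Truth condition: |A ∩ B| > 17.
|A| = 20, |A ∩ B| = 17, |A ∖ B| = 3.
|A ∩ B| = 17, so the statement is false.

False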